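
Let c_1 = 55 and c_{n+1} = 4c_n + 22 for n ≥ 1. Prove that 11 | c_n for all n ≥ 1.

Base case: c_1 = 55 = 11·5, so 11 | c_1.
Assume 11 | c_k, so c_k = 11t for some integer t.
Then c_{k+1} = 4c_k + 22 = 4·(11t) + 22 = 11(4t + 2), so 11 | c_{k+1}.
So the property holds for k+1, and by induction 11 | c_n for all n ≥ 1.

11 | c_n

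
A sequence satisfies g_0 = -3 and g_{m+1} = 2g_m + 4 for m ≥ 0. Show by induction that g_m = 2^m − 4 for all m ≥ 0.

Base case: g_0 = -3, and 2^0 − 4 = 1 − 4 = -3.
Assume g_r = 2^r − 4 for some r ≥ 0.
Then g_{r+1} = 2g_r + 4 = 2·(2^r − 4) + 4 = 2^{r+1} − 8 + 4 = 2^{r+1} − 4.
By induction, g_m = 2^m − 4 for all m ≥ 0.

g_m = 2^m − 4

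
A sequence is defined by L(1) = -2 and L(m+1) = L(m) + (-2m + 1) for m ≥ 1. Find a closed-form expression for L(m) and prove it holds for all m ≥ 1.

Claim: L(m) = -m^2 + 2m − 3.

Base case: L(1) = -2, and -1^2 + 2·1 − 3 = -2.
Assume L(r) = -r^2 + 2r − 3.
Then L(r+1) = L(r) + (-2r + 1) = (-r^2 + 2r − 3) + (-2r + 1) = -r^2 − 2,
and -(r+1)^2 + 2·(r+1) − 3 = -r^2 − 2.
By induction, L(m) = -m^2 + 2m − 3 for all m ≥ 1.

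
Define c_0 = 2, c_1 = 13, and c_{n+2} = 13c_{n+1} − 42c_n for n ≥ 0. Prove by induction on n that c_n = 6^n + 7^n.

Base cases: c_0 = 2 and 6^0 + 7^0 = 2; c_1 = 13 and 6^1 + 7^1 = 13.
Assume c_j = 6^j + 7^j for all 0 ≤ j ≤ r, where r ≥ 1.
Then c_{r+1} = 13c_r − 42c_{r−1} = 13·(6^r + 7^r) − 42·(6^{r−1} + 7^{r−1}) = (13·6 − 42)6^{r−1} + (13·7 − 42)7^{r−1} = 36·6^{r−1} + 49·7^{r−1} = 6^{r+1} + 7^{r+1}.
By strong induction, c_n = 6^n + 7^n for all n ≥ 0.

c_n = 6^n + 7^n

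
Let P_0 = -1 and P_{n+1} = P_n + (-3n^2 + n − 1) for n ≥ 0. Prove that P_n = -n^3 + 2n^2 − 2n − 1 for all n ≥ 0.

Base case: P_0 = -1, and -0^3 + 2·0^2 − 2·0 − 1 = -1.
Assume P_r = -r^3 + 2r^2 − 2r − 1.
Then P_{r+1} = P_r + (-3r^2 + r − 1) = (-r^3 + 2r^2 − 2r − 1) + (-3r^2 + r − 1) = -r^3 − r^2 − r − 2,
and -(r+1)^3 + 2·(r+1)^2 − 2·(r+1) − 1 = -r^3 − r^2 − r − 2.
Hence P_n = -n^3 + 2n^2 − 2n − 1 for every n ≥ 0, by induction.

P_n = -n^3 + 2n^2 − 2n − 1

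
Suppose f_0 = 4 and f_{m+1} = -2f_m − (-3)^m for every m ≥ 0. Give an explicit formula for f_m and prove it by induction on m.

Claim: f_m = 3·(-2)^m + (-3)^m.

Base case: f_0 = 4, and 3·(-2)^0 + (-3)^0 = 3 + 1 = 4.
Assume f_k = 3·(-2)^k + (-3)^k for some k ≥ 0.
Then f_{k+1} = -2f_k − (-3)^k = -2·(3·(-2)^k + (-3)^k) − (-3)^k = 3·(-2)^{k+1} − 2·(-3)^k − (-3)^k = 3·(-2)^{k+1} − 3·(-3)^k = 3·(-2)^{k+1} + (-3)^{k+1}.
Hence f_m = 3·(-2)^m + (-3)^m for every m ≥ 0, by induction.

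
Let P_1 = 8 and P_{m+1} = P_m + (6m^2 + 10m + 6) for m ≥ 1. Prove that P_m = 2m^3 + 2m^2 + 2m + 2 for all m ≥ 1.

Base case: P_1 = 8, and 2·1^3 + 2·1^2 + 2·1 + 2 = 8.
Assume P_r = 2r^3 + 2r^2 + 2r + 2.
Then P_{r+1} = P_r + (6r^2 + 10r + 6) = (2r^3 + 2r^2 + 2r + 2) + (6r^2 + 10r + 6) = 2r^3 + 8r^2 + 12r + 8,
and 2·(r+1)^3 + 2·(r+1)^2 + 2·(r+1) + 2 = 2r^3 + 8r^2 + 12r + 8.
By induction, P_m = 2m^3 + 2m^2 + 2m + 2 for all m ≥ 1.

P_m = 2m^3 + 2m^2 + 2m + 2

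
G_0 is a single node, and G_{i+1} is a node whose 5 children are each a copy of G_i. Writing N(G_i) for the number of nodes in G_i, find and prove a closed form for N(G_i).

Claim: N(G_i) = (5^{i+1} − 1)/4.

Base case: N(G_0) = 1, and (5^{0+1} − 1)/4 = 1.
Assume N(G_r) = (5^{r+1} − 1)/4.
Then N(G_{r+1}) = 1 + 5N(G_r) = 1 + 5·(5^{r+1} − 1)/4 = 1 + (5^{r+2} − 5)/4 = (4 + 5^{r+2} − 5)/4 = (5^{r+2} − 1)/4.
Hence N(G_i) = (5^{i+1} − 1)/4 for every i ≥ 0, by induction.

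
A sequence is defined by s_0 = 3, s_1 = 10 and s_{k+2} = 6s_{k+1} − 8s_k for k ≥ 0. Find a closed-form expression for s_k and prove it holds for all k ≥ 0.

Claim: s_k = 2^k + 2·4^k.

Base cases: s_0 = 3 and 2^0 + 2·4^0 = 3; s_1 = 10 and 2^1 + 2·4^1 = 10.
Assume s_i = 2^i + 2·4^i for all 0 ≤ i ≤ j, where j ≥ 1.
Then s_{j+1} = 6s_j − 8s_{j−1} = 6·(2^j + 2·4^j) − 8·(2^{j−1} + 2·4^{j−1}) = (6·2 − 8)2^{j−1} + 2·(6·4 − 8)4^{j−1} = 4·2^{j−1} + 32·4^{j−1} = 2^{j+1} + 2·4^{j+1}.
So the formula holds for j+1, and by strong induction s_k = 2^k + 2·4^k for all k ≥ 0.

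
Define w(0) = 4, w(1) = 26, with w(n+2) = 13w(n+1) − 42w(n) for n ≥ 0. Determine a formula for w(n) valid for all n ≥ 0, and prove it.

Claim: w(n) = 2·6^n + 2·7^n.

Base cases: w(0) = 4 and 2·6^0 + 2·7^0 = 4; w(1) = 26 and 2·6^1 + 2·7^1 = 26.
Assume w(j) = 2·6^j + 2·7^j for all 0 ≤ j ≤ r, where r ≥ 1.
Then w(r+1) = 13w(r) − 42w(r−1) = 13·(2·6^r + 2·7^r) − 42·(2·6^{r−1} + 2·7^{r−1}) = 2·(13·6 − 42)6^{r−1} + 2·(13·7 − 42)7^{r−1} = 72·6^{r−1} + 98·7^{r−1} = 2·6^{r+1} + 2·7^{r+1}.
Hence w(n) = 2·6^n + 2·7^n for every n ≥ 0, by strong induction.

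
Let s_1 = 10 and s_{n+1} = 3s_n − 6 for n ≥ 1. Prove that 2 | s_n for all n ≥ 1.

Base case: s_1 = 10 = 2·5, so 2 | s_1.
Assume 2 | s_m, so s_m = 2t for some integer t.
Then s_{m+1} = 3s_m − 6 = 3·(2t) − 6 = 2(3t − 3), so 2 | s_{m+1}.
Hence 2 | s_n for every n ≥ 1, by induction.

2 | s_n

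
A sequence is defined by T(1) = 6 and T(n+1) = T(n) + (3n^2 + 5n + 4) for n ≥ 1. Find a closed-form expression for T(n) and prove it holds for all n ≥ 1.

Claim: T(n) = n^3 + n^2 + 2n + 2.

Base case: T(1) = 6, and 1^3 + 1^2 + 2·1 + 2 = 6.
Assume T(m) = m^3 + m^2 + 2m + 2.
Then T(m+1) = T(m) + (3m^2 + 5m + 4) = (m^3 + m^2 + 2m + 2) + (3m^2 + 5m + 4) = m^3 + 4m^2 + 7m + 6,
and (m+1)^3 + (m+1)^2 + 2·(m+1) + 2 = m^3 + 4m^2 + 7m + 6.
This completes the inductive step, so T(n) = n^3 + n^2 + 2n + 2 for all n ≥ 1.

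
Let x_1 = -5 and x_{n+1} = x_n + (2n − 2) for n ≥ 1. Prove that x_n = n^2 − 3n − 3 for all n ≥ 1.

Base case: x_1 = -5, and 1^2 − 3·1 − 3 = -5.
Assume x_m = m^2 − 3m − 3.
Then x_{m+1} = x_m + (2m − 2) = (m^2 − 3m − 3) + (2m − 2) = m^2 − m − 5,
and (m+1)^2 − 3·(m+1) − 3 = m^2 − m − 5.
Hence x_n = n^2 − 3n − 3 for every n ≥ 1, by induction.

x_n = n^2 − 3n − 3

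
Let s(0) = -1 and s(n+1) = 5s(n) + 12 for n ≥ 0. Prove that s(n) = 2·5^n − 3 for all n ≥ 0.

Base case: s(0) = -1, and 2·5^0 − 3 = 2 − 3 = -1.
Assume s(r) = 2·5^r − 3 for some r ≥ 0.
Then s(r+1) = 5s(r) + 12 = 5·(2·5^r − 3) + 12 = 10·5^r − 15 + 12 = 2·5^{r+1} − 3.
So the formula holds for r+1, and by induction s(n) = 2·5^n − 3 for all n ≥ 0.

s(n) = 2·5^n − 3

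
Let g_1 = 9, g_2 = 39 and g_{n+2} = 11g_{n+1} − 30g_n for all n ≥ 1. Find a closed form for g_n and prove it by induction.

Claim: g_n = 3·5^n − 6^n.

Base cases: g_1 = 9 and 3·5^1 − 6^1 = 9; g_2 = 39 and 3·5^2 − 6^2 = 39.
Assume g_i = 3·5^i − 6^i for all 1 ≤ i ≤ j, where j ≥ 2.
Then g_{j+1} = 11g_j − 30g_{j−1} = 11·(3·5^j − 6^j) − 30·(3·5^{j−1} − 6^{j−1}) = 3·(11·5 − 30)5^{j−1} − (11·6 − 30)6^{j−1} = 75·5^{j−1} − 36·6^{j−1} = 3·5^{j+1} − 6^{j+1}.
Hence g_n = 3·5^n − 6^n for every n ≥ 1, by strong induction.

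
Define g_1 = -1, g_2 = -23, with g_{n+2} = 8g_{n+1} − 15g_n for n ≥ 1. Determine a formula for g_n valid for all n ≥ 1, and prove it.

Claim: g_n = 3·3^n − 2·5^n.

Base cases: g_1 = -1 and 3·3^1 − 2·5^1 = -1; g_2 = -23 and 3·3^2 − 2·5^2 = -23.
Assume g_j = 3·3^j − 2·5^j for all 1 ≤ j ≤ m, where m ≥ 2.
Then g_{m+1} = 8g_m − 15g_{m−1} = 8·(3·3^m − 2·5^m) − 15·(3·3^{m−1} − 2·5^{m−1}) = 3·(8·3 − 15)3^{m−1} − 2·(8·5 − 15)5^{m−1} = 27·3^{m−1} − 50·5^{m−1} = 3·3^{m+1} − 2·5^{m+1}.
By strong induction, g_n = 3·3^n − 2·5^n for all n ≥ 1.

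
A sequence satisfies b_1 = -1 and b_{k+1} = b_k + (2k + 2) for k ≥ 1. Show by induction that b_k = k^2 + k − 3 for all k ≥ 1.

Base case: b_1 = -1, and 1^2 + 1 − 3 = -1.
Assume b_j = j^2 + j − 3.
Then b_{j+1} = b_j + (2j + 2) = (j^2 + j − 3) + (2j + 2) = j^2 + 3j − 1,
and (j+1)^2 + (j+1) − 3 = j^2 + 3j − 1.
Hence b_k = k^2 + k − 3 for every k ≥ 1, by induction.

b_k = k^2 + k − 3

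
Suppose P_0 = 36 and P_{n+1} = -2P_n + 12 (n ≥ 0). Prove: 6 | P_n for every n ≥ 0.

Base case: P_0 = 36 = 6·6, so 6 | P_0.
Assume 6 | P_m, so P_m = 6t for some integer t.
Then P_{m+1} = -2P_m + 12 = -2·(6t) + 12 = 6(-2t + 2), so 6 | P_{m+1}.
Hence 6 | P_n for every n ≥ 0, by induction.

6 | P_n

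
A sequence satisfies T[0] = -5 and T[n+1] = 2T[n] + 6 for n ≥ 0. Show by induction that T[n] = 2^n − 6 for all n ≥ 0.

Base case: T[0] = -5, and 2^0 − 6 = 1 − 6 = -5.
Assume T[m] = 2^m − 6 for some m ≥ 0.
Then T[m+1] = 2T[m] + 6 = 2·(2^m − 6) + 6 = 2^{m+1} − 12 + 6 = 2^{m+1} − 6.
Hence T[n] = 2^n − 6 for every n ≥ 0, by induction.

T[n] = 2^n − 6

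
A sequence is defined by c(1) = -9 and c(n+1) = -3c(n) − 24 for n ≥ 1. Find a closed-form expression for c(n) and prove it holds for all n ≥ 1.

Claim: c(n) = (-3)^n − 6.

Base case: c(1) = -9, and (-3)^1 − 6 = -3 − 6 = -9.
Assume c(j) = (-3)^j − 6 for some j ≥ 1.
Then c(j+1) = -3c(j) − 24 = -3·((-3)^j − 6) − 24 = -3·(-3)^j + 18 − 24 = (-3)^{j+1} − 6.
So the formula holds for j+1, and by induction c(n) = (-3)^n − 6 for all n ≥ 1.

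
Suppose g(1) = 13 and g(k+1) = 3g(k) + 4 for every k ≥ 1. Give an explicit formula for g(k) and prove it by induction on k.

Claim: g(k) = 5·3^k − 2.

Base case: g(1) = 13, and 5·3^1 − 2 = 15 − 2 = 13.
Assume g(r) = 5·3^r − 2 for some r ≥ 1.
Then g(r+1) = 3g(r) + 4 = 3·(5·3^r − 2) + 4 = 15·3^r − 6 + 4 = 5·3^{r+1} − 2.
By induction, g(k) = 5·3^k − 2 for all k ≥ 1.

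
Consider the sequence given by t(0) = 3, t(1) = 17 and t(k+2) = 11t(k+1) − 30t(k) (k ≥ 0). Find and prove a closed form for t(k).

Claim: t(k) = 2·6^k + 5^k.

Base cases: t(0) = 3 and 2·6^0 + 5^0 = 3; t(1) = 17 and 2·6^1 + 5^1 = 17.
Assume t(j) = 2·6^j + 5^j for all 0 ≤ j ≤ r, where r ≥ 1.
Then t(r+1) = 11t(r) − 30t(r−1) = 11·(2·6^r + 5^r) − 30·(2·6^{r−1} + 5^{r−1}) = 2·(11·6 − 30)6^{r−1} + (11·5 − 30)5^{r−1} = 72·6^{r−1} + 25·5^{r−1} = 2·6^{r+1} + 5^{r+1}.
This completes the inductive step, so t(k) = 2·6^k + 5^k for all k ≥ 0.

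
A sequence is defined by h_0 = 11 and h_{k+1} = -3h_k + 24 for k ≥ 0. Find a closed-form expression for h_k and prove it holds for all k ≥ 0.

Claim: h_k = 5·(-3)^k + 6.

Base case: h_0 = 11, and 5·(-3)^0 + 6 = 5 + 6 = 11.
Assume h_j = 5·(-3)^j + 6 for some j ≥ 0.
Then h_{j+1} = -3h_j + 24 = -3·(5·(-3)^j + 6) + 24 = -15·(-3)^j − 18 + 24 = 5·(-3)^{j+1} + 6.
By induction, h_k = 5·(-3)^k + 6 for all k ≥ 0.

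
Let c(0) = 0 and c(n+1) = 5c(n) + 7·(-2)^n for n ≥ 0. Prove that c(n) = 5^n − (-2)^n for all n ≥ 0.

Base case: c(0) = 0, and 5^0 − (-2)^0 = 1 − 1 = 0.
Assume c(j) = 5^j − (-2)^j for some j ≥ 0.
Then c(j+1) = 5c(j) + 7·(-2)^j = 5·(5^j − (-2)^j) + 7·(-2)^j = 5^{j+1} − 5·(-2)^j + 7·(-2)^j = 5^{j+1} + 2·(-2)^j = 5^{j+1} − (-2)^{j+1}.
By induction, c(n) = 5^n − (-2)^n for all n ≥ 0.

c(n) = 5^n − (-2)^n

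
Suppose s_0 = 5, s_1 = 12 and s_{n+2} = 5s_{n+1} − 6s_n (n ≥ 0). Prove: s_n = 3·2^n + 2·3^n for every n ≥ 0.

Base cases: s_0 = 5 and 3·2^0 + 2·3^0 = 5; s_1 = 12 and 3·2^1 + 2·3^1 = 12.
Assume s_j = 3·2^j + 2·3^j for all 0 ≤ j ≤ k, where k ≥ 1.
Then s_{k+1} = 5s_k − 6s_{k−1} = 5·(3·2^k + 2·3^k) − 6·(3·2^{k−1} + 2·3^{k−1}) = 3·(5·2 − 6)2^{k−1} + 2·(5·3 − 6)3^{k−1} = 12·2^{k−1} + 18·3^{k−1} = 3·2^{k+1} + 2·3^{k+1}.
By strong induction, s_n = 3·2^n + 2·3^n for all n ≥ 0.

s_n = 3·2^n + 2·3^n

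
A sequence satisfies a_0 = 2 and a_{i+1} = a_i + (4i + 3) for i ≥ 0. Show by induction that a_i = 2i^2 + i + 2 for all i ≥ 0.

Base case: a_0 = 2, and 2·0^2 + 0 + 2 = 2.
Assume a_j = 2j^2 + j + 2.
Then a_{j+1} = a_j + (4j + 3) = (2j^2 + j + 2) + (4j + 3) = 2j^2 + 5j + 5,
and 2·(j+1)^2 + (j+1) + 2 = 2j^2 + 5j + 5.
This completes the inductive step, so a_i = 2i^2 + i + 2 for all i ≥ 0.

a_i = 2i^2 + i + 2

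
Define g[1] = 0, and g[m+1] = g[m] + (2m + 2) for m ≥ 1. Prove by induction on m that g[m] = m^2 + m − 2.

Base case: g[1] = 0, and 1^2 + 1 − 2 = 0.
Assume g[k] = k^2 + k − 2.
Then g[k+1] = g[k] + (2k + 2) = (k^2 + k − 2) + (2k + 2) = k^2 + 3k,
and (k+1)^2 + (k+1) − 2 = k^2 + 3k.
By induction, g[m] = m^2 + m − 2 for all m ≥ 1.

g[m] = m^2 + m − 2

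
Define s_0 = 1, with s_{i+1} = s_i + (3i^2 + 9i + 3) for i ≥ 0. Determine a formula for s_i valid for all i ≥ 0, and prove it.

Claim: s_i = i^3 + 3i^2 − i + 1.

Base case: s_0 = 1, and 0^3 + 3·0^2 − 0 + 1 = 1.
Assume s_m = m^3 + 3m^2 − m + 1.
Then s_{m+1} = s_m + (3m^2 + 9m + 3) = (m^3 + 3m^2 − m + 1) + (3m^2 + 9m + 3) = m^3 + 6m^2 + 8m + 4,
and (m+1)^3 + 3·(m+1)^2 − (m+1) + 1 = m^3 + 6m^2 + 8m + 4.
Hence s_i = i^3 + 3i^2 − i + 1 for every i ≥ 0, by induction.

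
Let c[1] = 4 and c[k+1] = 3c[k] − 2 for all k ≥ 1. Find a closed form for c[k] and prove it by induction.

Claim: c[k] = 3^k + 1.

Base case: c[1] = 4, and 3^1 + 1 = 3 + 1 = 4.
Assume c[r] = 3^r + 1 for some r ≥ 1.
Then c[r+1] = 3c[r] − 2 = 3·(3^r + 1) − 2 = 3^{r+1} + 3 − 2 = 3^{r+1} + 1.
Hence c[k] = 3^k + 1 for every k ≥ 1, by induction.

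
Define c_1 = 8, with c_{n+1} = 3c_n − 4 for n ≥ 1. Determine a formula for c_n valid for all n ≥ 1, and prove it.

Claim: c_n = 2·3^n + 2.

Base case: c_1 = 8, and 2·3^1 + 2 = 6 + 2 = 8.
Assume c_m = 2·3^m + 2 for some m ≥ 1.
Then c_{m+1} = 3c_m − 4 = 3·(2·3^m + 2) − 4 = 6·3^m + 6 − 4 = 2·3^{m+1} + 2.
By induction, c_n = 2·3^n + 2 for all n ≥ 1.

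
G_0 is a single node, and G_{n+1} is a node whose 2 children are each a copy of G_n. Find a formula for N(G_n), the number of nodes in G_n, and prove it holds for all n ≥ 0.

Claim: N(G_n) = 2^{n+1} − 1.

Base case: N(G_0) = 1, and 2^{0+1} − 1 = 1.
Assume N(G_m) = 2^{m+1} − 1.
Then N(G_{m+1}) = 1 + 2N(G_m) = 1 + 2(2^{m+1} − 1) = 2^{m+2} − 2 + 1 = 2^{m+2} − 1.
Hence N(G_n) = 2^{n+1} − 1 for every n ≥ 0, by induction.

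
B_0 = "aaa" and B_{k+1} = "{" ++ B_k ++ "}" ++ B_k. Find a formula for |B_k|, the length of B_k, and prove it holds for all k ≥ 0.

Claim: |B_k| = 5·2^k − 2.

Base case: |B_0| = 3, and 5·2^0 − 2 = 3.
Assume |B_j| = 5·2^j − 2.
Then |B_{j+1}| = 1 + |B_j| + 1 + |B_j| = 2|B_j| + 2 = 2(5·2^j − 2) + 2 = 5·2^{j+1} − 4 + 2 = 5·2^{j+1} − 2.
By induction, |B_k| = 5·2^k − 2 for all k ≥ 0.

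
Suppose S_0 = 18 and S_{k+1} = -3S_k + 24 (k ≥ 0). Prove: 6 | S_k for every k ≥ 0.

Base case: S_0 = 18 = 6·3, so 6 | S_0.
Assume 6 | S_m, so S_m = 6t for some integer t.
Then S_{m+1} = -3S_m + 24 = -3·(6t) + 24 = 6(-3t + 4), so 6 | S_{m+1}.
So the property holds for m+1, and by induction 6 | S_k for all k ≥ 0.

6 | S_k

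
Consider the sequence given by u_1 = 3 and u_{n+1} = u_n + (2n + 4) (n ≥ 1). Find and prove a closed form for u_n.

Claim: u_n = n^2 + 3n − 1.

Base case: u_1 = 3, and 1^2 + 3·1 − 1 = 3.
Assume u_j = j^2 + 3j − 1.
Then u_{j+1} = u_j + (2j + 4) = (j^2 + 3j − 1) + (2j + 4) = j^2 + 5j + 3,
and (j+1)^2 + 3·(j+1) − 1 = j^2 + 5j + 3.
Hence u_n = n^2 + 3n − 1 for every n ≥ 1, by induction.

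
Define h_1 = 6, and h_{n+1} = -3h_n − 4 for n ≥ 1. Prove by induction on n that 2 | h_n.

Base case: h_1 = 6 = 2·3, so 2 | h_1.
Assume 2 | h_j, so h_j = 2t for some integer t.
Then h_{j+1} = -3h_j − 4 = -3·(2t) − 4 = 2(-3t − 2), so 2 | h_{j+1}.
Hence 2 | h_n for every n ≥ 1, by induction.

2 | h_n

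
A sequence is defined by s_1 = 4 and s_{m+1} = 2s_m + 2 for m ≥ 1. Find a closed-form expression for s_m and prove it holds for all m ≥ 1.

Claim: s_m = 3·2^m − 2.

Base case: s_1 = 4, and 3·2^1 − 2 = 6 − 2 = 4.
Assume s_r = 3·2^r − 2 for some r ≥ 1.
Then s_{r+1} = 2s_r + 2 = 2·(3·2^r − 2) + 2 = 6·2^r − 4 + 2 = 3·2^{r+1} − 2.
This completes the inductive step, so s_m = 3·2^m − 2 for all m ≥ 1.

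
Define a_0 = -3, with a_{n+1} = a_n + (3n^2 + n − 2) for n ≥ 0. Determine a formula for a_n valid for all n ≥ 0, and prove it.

Claim: a_n = n^3 − n^2 − 2n − 3.

Base case: a_0 = -3, and 0^3 − 0^2 − 2·0 − 3 = -3.
Assume a_r = r^3 − r^2 − 2r − 3.
Then a_{r+1} = a_r + (3r^2 + r − 2) = (r^3 − r^2 − 2r − 3) + (3r^2 + r − 2) = r^3 + 2r^2 − r − 5,
and (r+1)^3 − (r+1)^2 − 2·(r+1) − 3 = r^3 + 2r^2 − r − 5.
Hence a_n = n^3 − n^2 − 2n − 3 for every n ≥ 0, by induction.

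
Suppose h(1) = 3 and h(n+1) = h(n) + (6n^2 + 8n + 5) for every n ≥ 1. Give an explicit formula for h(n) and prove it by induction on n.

Claim: h(n) = 2n^3 + n^2 + 2n − 2.

Base case: h(1) = 3, and 2·1^3 + 1^2 + 2·1 − 2 = 3.
Assume h(r) = 2r^3 + r^2 + 2r − 2.
Then h(r+1) = h(r) + (6r^2 + 8r + 5) = (2r^3 + r^2 + 2r − 2) + (6r^2 + 8r + 5) = 2r^3 + 7r^2 + 10r + 3,
and 2·(r+1)^3 + (r+1)^2 + 2·(r+1) − 2 = 2r^3 + 7r^2 + 10r + 3.
By induction, h(n) = 2n^3 + n^2 + 2n − 2 for all n ≥ 1.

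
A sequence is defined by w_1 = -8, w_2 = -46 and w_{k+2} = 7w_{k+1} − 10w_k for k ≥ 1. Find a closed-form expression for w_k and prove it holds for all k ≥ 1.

Claim: w_k = 2^k − 2·5^k.

Base cases: w_1 = -8 and 2^1 − 2·5^1 = -8; w_2 = -46 and 2^2 − 2·5^2 = -46.
Assume w_j = 2^j − 2·5^j for all 1 ≤ j ≤ r, where r ≥ 2.
Then w_{r+1} = 7w_r − 10w_{r−1} = 7·(2^r − 2·5^r) − 10·(2^{r−1} − 2·5^{r−1}) = (7·2 − 10)2^{r−1} − 2·(7·5 − 10)5^{r−1} = 4·2^{r−1} − 50·5^{r−1} = 2^{r+1} − 2·5^{r+1}.
So the formula holds for r+1, and by strong induction w_k = 2^k − 2·5^k for all k ≥ 1.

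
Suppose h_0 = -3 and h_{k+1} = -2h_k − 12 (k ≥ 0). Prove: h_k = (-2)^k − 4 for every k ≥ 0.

Base case: h_0 = -3, and (-2)^0 − 4 = 1 − 4 = -3.
Assume h_m = (-2)^m − 4 for some m ≥ 0.
Then h_{m+1} = -2h_m − 12 = -2·((-2)^m − 4) − 12 = -2·(-2)^m + 8 − 12 = (-2)^{m+1} − 4.
So the formula holds for m+1, and by induction h_k = (-2)^k − 4 for all k ≥ 0.

h_k = (-2)^k − 4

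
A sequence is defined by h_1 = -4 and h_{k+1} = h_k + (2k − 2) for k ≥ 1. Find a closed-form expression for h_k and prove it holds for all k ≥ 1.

Claim: h_k = k^2 − 3k − 2.

Base case: h_1 = -4, and 1^2 − 3·1 − 2 = -4.
Assume h_r = r^2 − 3r − 2.
Then h_{r+1} = h_r + (2r − 2) = (r^2 − 3r − 2) + (2r − 2) = r^2 − r − 4,
and (r+1)^2 − 3·(r+1) − 2 = r^2 − r − 4.
This completes the inductive step, so h_k = k^2 − 3k − 2 for all k ≥ 1.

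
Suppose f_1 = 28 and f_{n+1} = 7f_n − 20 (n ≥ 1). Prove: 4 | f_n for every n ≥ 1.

Base case: f_1 = 28 = 4·7, so 4 | f_1.
Assume 4 | f_m, so f_m = 4t for some integer t.
Then f_{m+1} = 7f_m − 20 = 7·(4t) − 20 = 4(7t − 5), so 4 | f_{m+1}.
By induction, 4 | f_n for all n ≥ 1.

4 | f_n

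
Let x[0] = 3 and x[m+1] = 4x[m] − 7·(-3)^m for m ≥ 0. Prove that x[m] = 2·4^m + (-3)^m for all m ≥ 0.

Base case: x[0] = 3, and 2·4^0 + (-3)^0 = 2 + 1 = 3.
Assume x[j] = 2·4^j + (-3)^j for some j ≥ 0.
Then x[j+1] = 4x[j] − 7·(-3)^j = 4·(2·4^j + (-3)^j) − 7·(-3)^j = 2·4^{j+1} + 4·(-3)^j − 7·(-3)^j = 2·4^{j+1} − 3·(-3)^j = 2·4^{j+1} + (-3)^{j+1}.
Hence x[m] = 2·4^m + (-3)^m for every m ≥ 0, by induction.

x[m] = 2·4^m + (-3)^m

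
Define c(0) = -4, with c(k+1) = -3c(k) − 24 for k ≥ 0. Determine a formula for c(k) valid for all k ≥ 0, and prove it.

Claim: c(k) = 2·(-3)^k − 6.

Base case: c(0) = -4, and 2·(-3)^0 − 6 = 2 − 6 = -4.
Assume c(m) = 2·(-3)^m − 6 for some m ≥ 0.
Then c(m+1) = -3c(m) − 24 = -3·(2·(-3)^m − 6) − 24 = -6·(-3)^m + 18 − 24 = 2·(-3)^{m+1} − 6.
By induction, c(k) = 2·(-3)^k − 6 for all k ≥ 0.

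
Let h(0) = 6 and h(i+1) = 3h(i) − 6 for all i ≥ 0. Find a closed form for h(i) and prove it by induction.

Claim: h(i) = 3^{i+1} + 3.

Base case: h(0) = 6, and 3^{0+1} + 3 = 3 + 3 = 6.
Assume h(m) = 3^{m+1} + 3 for some m ≥ 0.
Then h(m+1) = 3h(m) − 6 = 3·(3^{m+1} + 3) − 6 = 3^{m+2} + 9 − 6 = 3^{m+2} + 3.
Hence h(i) = 3^{i+1} + 3 for every i ≥ 0, by induction.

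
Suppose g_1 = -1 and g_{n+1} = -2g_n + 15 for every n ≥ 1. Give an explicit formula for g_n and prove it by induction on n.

Claim: g_n = 3·(-2)^n + 5.

Base case: g_1 = -1, and 3·(-2)^1 + 5 = -6 + 5 = -1.
Assume g_r = 3·(-2)^r + 5 for some r ≥ 1.
Then g_{r+1} = -2g_r + 15 = -2·(3·(-2)^r + 5) + 15 = -6·(-2)^r − 10 + 15 = 3·(-2)^{r+1} + 5.
By induction, g_n = 3·(-2)^n + 5 for all n ≥ 1.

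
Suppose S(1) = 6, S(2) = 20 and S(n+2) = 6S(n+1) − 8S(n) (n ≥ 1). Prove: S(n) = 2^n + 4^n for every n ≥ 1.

Base cases: S(1) = 6 and 2^1 + 4^1 = 6; S(2) = 20 and 2^2 + 4^2 = 20.
Assume S(j) = 2^j + 4^j for all 1 ≤ j ≤ k, where k ≥ 2.
Then S(k+1) = 6S(k) − 8S(k−1) = 6·(2^k + 4^k) − 8·(2^{k−1} + 4^{k−1}) = (6·2 − 8)2^{k−1} + (6·4 − 8)4^{k−1} = 4·2^{k−1} + 16·4^{k−1} = 2^{k+1} + 4^{k+1}.
So the formula holds for k+1, and by strong induction S(n) = 2^n + 4^n for all n ≥ 1.

S(n) = 2^n + 4^n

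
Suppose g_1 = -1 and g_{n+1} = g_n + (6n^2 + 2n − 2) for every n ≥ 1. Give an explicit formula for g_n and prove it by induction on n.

Claim: g_n = 2n^3 − 2n^2 − 2n + 1.

Base case: g_1 = -1, and 2·1^3 − 2·1^2 − 2·1 + 1 = -1.
Assume g_m = 2m^3 − 2m^2 − 2m + 1.
Then g_{m+1} = g_m + (6m^2 + 2m − 2) = (2m^3 − 2m^2 − 2m + 1) + (6m^2 + 2m − 2) = 2m^3 + 4m^2 − 1,
and 2·(m+1)^3 − 2·(m+1)^2 − 2·(m+1) + 1 = 2m^3 + 4m^2 − 1.
Hence g_n = 2n^3 − 2n^2 − 2n + 1 for every n ≥ 1, by induction.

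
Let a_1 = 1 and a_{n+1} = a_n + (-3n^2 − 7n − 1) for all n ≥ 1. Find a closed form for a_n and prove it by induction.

Claim: a_n = -n^3 − 2n^2 + 2n + 2.

Base case: a_1 = 1, and -1^3 − 2·1^2 + 2·1 + 2 = 1.
Assume a_k = -k^3 − 2k^2 + 2k + 2.
Then a_{k+1} = a_k + (-3k^2 − 7k − 1) = (-k^3 − 2k^2 + 2k + 2) + (-3k^2 − 7k − 1) = -k^3 − 5k^2 − 5k + 1,
and -(k+1)^3 − 2·(k+1)^2 + 2·(k+1) + 2 = -k^3 − 5k^2 − 5k + 1.
This completes the inductive step, so a_n = -n^3 − 2n^2 + 2n + 2 for all n ≥ 1.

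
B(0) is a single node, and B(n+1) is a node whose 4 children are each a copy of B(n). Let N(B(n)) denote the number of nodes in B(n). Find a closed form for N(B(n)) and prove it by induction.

Claim: N(B(n)) = (4^{n+1} − 1)/3.

Base case: N(B(0)) = 1, and (4^{0+1} − 1)/3 = 1.
Assume N(B(r)) = (4^{r+1} − 1)/3.
Then N(B(r+1)) = 1 + 4N(B(r)) = 1 + 4·(4^{r+1} − 1)/3 = 1 + (4^{r+2} − 4)/3 = (3 + 4^{r+2} − 4)/3 = (4^{r+2} − 1)/3.
This completes the inductive step, so N(B(n)) = (4^{n+1} − 1)/3 for all n ≥ 0.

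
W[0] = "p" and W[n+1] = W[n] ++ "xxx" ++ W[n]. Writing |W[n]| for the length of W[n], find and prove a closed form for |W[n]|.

Claim: |W[n]| = 2^{n+2} − 3.

Base case: |W[0]| = 1, and 2^{0+2} − 3 = 1.
Assume |W[r]| = 2^{r+2} − 3.
Then |W[r+1]| = |W[r]| + 3 + |W[r]| = 2|W[r]| + 3 = 2(2^{r+2} − 3) + 3 = 2^{r+3} − 6 + 3 = 2^{r+3} − 3.
This completes the inductive step, so |W[n]| = 2^{n+2} − 3 for all n ≥ 0.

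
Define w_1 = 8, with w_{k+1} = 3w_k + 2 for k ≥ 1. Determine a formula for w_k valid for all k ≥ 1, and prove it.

Claim: w_k = 3^{k+1} − 1.

Base case: w_1 = 8, and 3^{1+1} − 1 = 9 − 1 = 8.
Assume w_m = 3^{m+1} − 1 for some m ≥ 1.
Then w_{m+1} = 3w_m + 2 = 3·(3^{m+1} − 1) + 2 = 3^{m+2} − 3 + 2 = 3^{m+2} − 1.
So the formula holds for m+1, and by induction w_k = 3^{k+1} − 1 for all k ≥ 1.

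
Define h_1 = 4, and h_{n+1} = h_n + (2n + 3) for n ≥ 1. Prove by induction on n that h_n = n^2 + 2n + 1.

Base case: h_1 = 4, and 1^2 + 2·1 + 1 = 4.
Assume h_m = m^2 + 2m + 1.
Then h_{m+1} = h_m + (2m + 3) = (m^2 + 2m + 1) + (2m + 3) = m^2 + 4m + 4,
and (m+1)^2 + 2·(m+1) + 1 = m^2 + 4m + 4.
This completes the inductive step, so h_n = n^2 + 2n + 1 for all n ≥ 1.

h_n = n^2 + 2n + 1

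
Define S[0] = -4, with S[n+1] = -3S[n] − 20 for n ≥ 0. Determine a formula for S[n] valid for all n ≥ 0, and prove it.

Claim: S[n] = (-3)^n − 5.

Base case: S[0] = -4, and (-3)^0 − 5 = 1 − 5 = -4.
Assume S[r] = (-3)^r − 5 for some r ≥ 0.
Then S[r+1] = -3S[r] − 20 = -3·((-3)^r − 5) − 20 = -3·(-3)^r + 15 − 20 = (-3)^{r+1} − 5.
So the formula holds for r+1, and by induction S[n] = (-3)^n − 5 for all n ≥ 0.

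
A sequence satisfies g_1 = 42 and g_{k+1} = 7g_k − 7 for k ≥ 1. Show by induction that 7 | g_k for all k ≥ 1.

Base case: g_1 = 42 = 7·6, so 7 | g_1.
Assume 7 | g_j, so g_j = 7t for some integer t.
Then g_{j+1} = 7g_j − 7 = 7·(7t) − 7 = 7(7t − 1), so 7 | g_{j+1}.
Hence 7 | g_k for every k ≥ 1, by induction.

7 | g_k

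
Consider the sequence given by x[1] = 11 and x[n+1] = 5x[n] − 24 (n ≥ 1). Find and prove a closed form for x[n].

Claim: x[n] = 5^n + 6.

Base case: x[1] = 11, and 5^1 + 6 = 5 + 6 = 11.
Assume x[k] = 5^k + 6 for some k ≥ 1.
Then x[k+1] = 5x[k] − 24 = 5·(5^k + 6) − 24 = 5^{k+1} + 30 − 24 = 5^{k+1} + 6.
This completes the inductive step, so x[n] = 5^n + 6 for all n ≥ 1.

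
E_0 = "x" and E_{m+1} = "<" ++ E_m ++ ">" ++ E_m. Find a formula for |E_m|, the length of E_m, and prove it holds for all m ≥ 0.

Claim: |E_m| = 3·2^m − 2.

Base case: |E_0| = 1, and 3·2^0 − 2 = 1.
Assume |E_j| = 3·2^j − 2.
Then |E_{j+1}| = 1 + |E_j| + 1 + |E_j| = 2|E_j| + 2 = 2(3·2^j − 2) + 2 = 3·2^{j+1} − 4 + 2 = 3·2^{j+1} − 2.
This completes the inductive step, so |E_m| = 3·2^m − 2 for all m ≥ 0.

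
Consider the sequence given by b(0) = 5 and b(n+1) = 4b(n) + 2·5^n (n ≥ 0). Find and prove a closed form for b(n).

Claim: b(n) = 3·4^n + 2·5^n.

Base case: b(0) = 5, and 3·4^0 + 2·5^0 = 3 + 2 = 5.
Assume b(k) = 3·4^k + 2·5^k for some k ≥ 0.
Then b(k+1) = 4b(k) + 2·5^k = 4·(3·4^k + 2·5^k) + 2·5^k = 3·4^{k+1} + 8·5^k + 2·5^k = 3·4^{k+1} + 10·5^k = 3·4^{k+1} + 2·5^{k+1}.
Hence b(n) = 3·4^n + 2·5^n for every n ≥ 0, by induction.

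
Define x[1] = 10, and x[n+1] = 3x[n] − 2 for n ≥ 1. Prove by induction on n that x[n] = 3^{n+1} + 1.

Base case: x[1] = 10, and 3^{1+1} + 1 = 9 + 1 = 10.
Assume x[k] = 3^{k+1} + 1 for some k ≥ 1.
Then x[k+1] = 3x[k] − 2 = 3·(3^{k+1} + 1) − 2 = 3^{k+2} + 3 − 2 = 3^{k+2} + 1.
So the formula holds for k+1, and by induction x[n] = 3^{n+1} + 1 for all n ≥ 1.

x[n] = 3^{n+1} + 1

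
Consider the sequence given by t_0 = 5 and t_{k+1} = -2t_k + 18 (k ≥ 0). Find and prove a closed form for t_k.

Claim: t_k = -(-2)^k + 6.

Base case: t_0 = 5, and -(-2)^0 + 6 = -1 + 6 = 5.
Assume t_m = -(-2)^m + 6 for some m ≥ 0.
Then t_{m+1} = -2t_m + 18 = -2·(-(-2)^m + 6) + 18 = 2·(-2)^m − 12 + 18 = -(-2)^{m+1} + 6.
By induction, t_k = -(-2)^k + 6 for all k ≥ 0.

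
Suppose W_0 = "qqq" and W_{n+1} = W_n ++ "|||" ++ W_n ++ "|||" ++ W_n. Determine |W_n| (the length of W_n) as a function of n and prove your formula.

Claim: |W_n| = 6·3^n − 3.

Base case: |W_0| = 3, and 6·3^0 − 3 = 3.
Assume |W_r| = 6·3^r − 3.
Then |W_{r+1}| = 3|W_r| + 6 = 3(6·3^r − 3) + 6 = 6·3^{r+1} − 9 + 6 = 6·3^{r+1} − 3.
By induction, |W_n| = 6·3^n − 3 for all n ≥ 0.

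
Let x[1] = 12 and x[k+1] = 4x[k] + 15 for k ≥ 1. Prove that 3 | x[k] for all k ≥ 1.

Base case: x[1] = 12 = 3·4, so 3 | x[1].
Assume 3 | x[m], so x[m] = 3t for some integer t.
Then x[m+1] = 4x[m] + 15 = 4·(3t) + 15 = 3(4t + 5), so 3 | x[m+1].
So the property holds for m+1, and by induction 3 | x[k] for all k ≥ 1.

3 | x[k]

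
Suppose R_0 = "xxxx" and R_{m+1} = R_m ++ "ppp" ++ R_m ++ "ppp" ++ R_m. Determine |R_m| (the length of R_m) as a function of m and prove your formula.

Claim: |R_m| = 7·3^m − 3.

Base case: |R_0| = 4, and 7·3^0 − 3 = 4.
Assume |R_k| = 7·3^k − 3.
Then |R_{k+1}| = 3|R_k| + 6 = 3(7·3^k − 3) + 6 = 7·3^{k+1} − 9 + 6 = 7·3^{k+1} − 3.
This completes the inductive step, so |R_m| = 7·3^m − 3 for all m ≥ 0.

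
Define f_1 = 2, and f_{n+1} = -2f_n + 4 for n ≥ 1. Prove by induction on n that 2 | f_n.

Base case: f_1 = 2 = 2·1, so 2 | f_1.
Assume 2 | f_r, so f_r = 2t for some integer t.
Then f_{r+1} = -2f_r + 4 = -2·(2t) + 4 = 2(-2t + 2), so 2 | f_{r+1}.
This completes the inductive step, so 2 | f_n for all n ≥ 1.

2 | f_n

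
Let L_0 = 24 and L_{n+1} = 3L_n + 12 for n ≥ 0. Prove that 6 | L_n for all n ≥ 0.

Base case: L_0 = 24 = 6·4, so 6 | L_0.
Assume 6 | L_m, so L_m = 6t for some integer t.
Then L_{m+1} = 3L_m + 12 = 3·(6t) + 12 = 6(3t + 2), so 6 | L_{m+1}.
This completes the inductive step, so 6 | L_n for all n ≥ 0.

6 | L_n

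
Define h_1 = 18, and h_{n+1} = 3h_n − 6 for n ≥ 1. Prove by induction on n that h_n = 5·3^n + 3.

Base case: h_1 = 18, and 5·3^1 + 3 = 15 + 3 = 18.
Assume h_k = 5·3^k + 3 for some k ≥ 1.
Then h_{k+1} = 3h_k − 6 = 3·(5·3^k + 3) − 6 = 15·3^k + 9 − 6 = 5·3^{k+1} + 3.
By induction, h_n = 5·3^n + 3 for all n ≥ 1.

h_n = 5·3^n + 3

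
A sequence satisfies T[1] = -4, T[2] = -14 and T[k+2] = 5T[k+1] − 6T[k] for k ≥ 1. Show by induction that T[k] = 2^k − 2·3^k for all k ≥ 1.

Base cases: T[1] = -4 and 2^1 − 2·3^1 = -4; T[2] = -14 and 2^2 − 2·3^2 = -14.
Assume T[j] = 2^j − 2·3^j for all 1 ≤ j ≤ r, where r ≥ 2.
Then T[r+1] = 5T[r] − 6T[r−1] = 5·(2^r − 2·3^r) − 6·(2^{r−1} − 2·3^{r−1}) = (5·2 − 6)2^{r−1} − 2·(5·3 − 6)3^{r−1} = 4·2^{r−1} − 18·3^{r−1} = 2^{r+1} − 2·3^{r+1}.
This completes the inductive step, so T[k] = 2^k − 2·3^k for all k ≥ 1.

T[k] = 2^k − 2·3^k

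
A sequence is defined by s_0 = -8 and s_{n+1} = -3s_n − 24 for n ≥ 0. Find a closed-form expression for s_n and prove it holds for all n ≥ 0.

Claim: s_n = -2·(-3)^n − 6.

Base case: s_0 = -8, and -2·(-3)^0 − 6 = -2 − 6 = -8.
Assume s_j = -2·(-3)^j − 6 for some j ≥ 0.
Then s_{j+1} = -3s_j − 24 = -3·(-2·(-3)^j − 6) − 24 = 6·(-3)^j + 18 − 24 = -2·(-3)^{j+1} − 6.
Hence s_n = -2·(-3)^n − 6 for every n ≥ 0, by induction.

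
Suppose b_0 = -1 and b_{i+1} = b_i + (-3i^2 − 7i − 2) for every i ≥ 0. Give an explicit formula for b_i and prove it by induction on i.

Claim: b_i = -i^3 − 2i^2 + i − 1.

Base case: b_0 = -1, and -0^3 − 2·0^2 + 0 − 1 = -1.
Assume b_j = -j^3 − 2j^2 + j − 1.
Then b_{j+1} = b_j + (-3j^2 − 7j − 2) = (-j^3 − 2j^2 + j − 1) + (-3j^2 − 7j − 2) = -j^3 − 5j^2 − 6j − 3,
and -(j+1)^3 − 2·(j+1)^2 + (j+1) − 1 = -j^3 − 5j^2 − 6j − 3.
By induction, b_i = -i^3 − 2i^2 + i − 1 for all i ≥ 0.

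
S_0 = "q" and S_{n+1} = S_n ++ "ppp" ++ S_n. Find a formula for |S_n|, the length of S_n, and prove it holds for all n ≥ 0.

Claim: |S_n| = 2^{n+2} − 3.

Base case: |S_0| = 1, and 2^{0+2} − 3 = 1.
Assume |S_m| = 2^{m+2} − 3.
Then |S_{m+1}| = |S_m| + 3 + |S_m| = 2|S_m| + 3 = 2(2^{m+2} − 3) + 3 = 2^{m+3} − 6 + 3 = 2^{m+3} − 3.
Hence |S_n| = 2^{n+2} − 3 for every n ≥ 0, by induction.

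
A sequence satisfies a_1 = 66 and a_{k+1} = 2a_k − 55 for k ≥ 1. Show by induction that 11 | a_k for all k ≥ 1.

Base case: a_1 = 66 = 11·6, so 11 | a_1.
Assume 11 | a_j, so a_j = 11t for some integer t.
Then a_{j+1} = 2a_j − 55 = 2·(11t) − 55 = 11(2t − 5), so 11 | a_{j+1}.
Hence 11 | a_k for every k ≥ 1, by induction.

11 | a_k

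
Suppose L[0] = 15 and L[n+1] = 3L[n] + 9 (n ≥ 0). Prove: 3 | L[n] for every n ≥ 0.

Base case: L[0] = 15 = 3·5, so 3 | L[0].
Assume 3 | L[j], so L[j] = 3t for some integer t.
Then L[j+1] = 3L[j] + 9 = 3·(3t) + 9 = 3(3t + 3), so 3 | L[j+1].
Hence 3 | L[n] for every n ≥ 0, by induction.

3 | L[n]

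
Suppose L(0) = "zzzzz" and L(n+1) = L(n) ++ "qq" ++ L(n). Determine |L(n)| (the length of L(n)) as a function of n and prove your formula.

Claim: |L(n)| = 7·2^n − 2.

Base case: |L(0)| = 5, and 7·2^0 − 2 = 5.
Assume |L(r)| = 7·2^r − 2.
Then |L(r+1)| = |L(r)| + 2 + |L(r)| = 2|L(r)| + 2 = 2(7·2^r − 2) + 2 = 7·2^{r+1} − 4 + 2 = 7·2^{r+1} − 2.
Hence |L(n)| = 7·2^n − 2 for every n ≥ 0, by induction.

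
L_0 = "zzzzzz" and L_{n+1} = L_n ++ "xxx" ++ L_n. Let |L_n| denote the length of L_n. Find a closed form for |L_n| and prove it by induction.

Claim: |L_n| = 9·2^n − 3.

Base case: |L_0| = 6, and 9·2^0 − 3 = 6.
Assume |L_m| = 9·2^m − 3.
Then |L_{m+1}| = |L_m| + 3 + |L_m| = 2|L_m| + 3 = 2(9·2^m − 3) + 3 = 9·2^{m+1} − 6 + 3 = 9·2^{m+1} − 3.
So the formula holds for m+1, and by induction |L_n| = 9·2^n − 3 for all n ≥ 0.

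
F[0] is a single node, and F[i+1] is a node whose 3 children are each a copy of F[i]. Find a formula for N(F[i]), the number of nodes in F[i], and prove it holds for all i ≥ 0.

Claim: N(F[i]) = (3^{i+1} − 1)/2.

Base case: N(F[0]) = 1, and (3^{0+1} − 1)/2 = 1.
Assume N(F[k]) = (3^{k+1} − 1)/2.
Then N(F[k+1]) = 1 + 3N(F[k]) = 1 + 3·(3^{k+1} − 1)/2 = 1 + (3^{k+2} − 3)/2 = (2 + 3^{k+2} − 3)/2 = (3^{k+2} − 1)/2.
By induction, N(F[i]) = (3^{i+1} − 1)/2 for all i ≥ 0.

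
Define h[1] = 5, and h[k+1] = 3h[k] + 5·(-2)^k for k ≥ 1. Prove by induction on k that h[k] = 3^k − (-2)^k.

Base case: h[1] = 5, and 3^1 − (-2)^1 = 3 + 2 = 5.
Assume h[r] = 3^r − (-2)^r for some r ≥ 1.
Then h[r+1] = 3h[r] + 5·(-2)^r = 3·(3^r − (-2)^r) + 5·(-2)^r = 3^{r+1} − 3·(-2)^r + 5·(-2)^r = 3^{r+1} + 2·(-2)^r = 3^{r+1} − (-2)^{r+1}.
Hence h[k] = 3^k − (-2)^k for every k ≥ 1, by induction.

h[k] = 3^k − (-2)^k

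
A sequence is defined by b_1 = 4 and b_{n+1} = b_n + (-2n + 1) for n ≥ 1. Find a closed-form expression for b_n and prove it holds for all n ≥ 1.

Claim: b_n = -n^2 + 2n + 3.

Base case: b_1 = 4, and -1^2 + 2·1 + 3 = 4.
Assume b_r = -r^2 + 2r + 3.
Then b_{r+1} = b_r + (-2r + 1) = (-r^2 + 2r + 3) + (-2r + 1) = -r^2 + 4,
and -(r+1)^2 + 2·(r+1) + 3 = -r^2 + 4.
By induction, b_n = -n^2 + 2n + 3 for all n ≥ 1.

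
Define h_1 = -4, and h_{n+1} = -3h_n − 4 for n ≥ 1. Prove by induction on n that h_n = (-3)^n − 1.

Base case: h_1 = -4, and (-3)^1 − 1 = -3 − 1 = -4.
Assume h_m = (-3)^m − 1 for some m ≥ 1.
Then h_{m+1} = -3h_m − 4 = -3·((-3)^m − 1) − 4 = -3·(-3)^m + 3 − 4 = (-3)^{m+1} − 1.
By induction, h_n = (-3)^n − 1 for all n ≥ 1.

h_n = (-3)^n − 1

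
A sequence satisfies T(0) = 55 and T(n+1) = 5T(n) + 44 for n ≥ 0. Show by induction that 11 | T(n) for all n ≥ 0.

Base case: T(0) = 55 = 11·5, so 11 | T(0).
Assume 11 | T(r), so T(r) = 11t for some integer t.
Then T(r+1) = 5T(r) + 44 = 5·(11t) + 44 = 11(5t + 4), so 11 | T(r+1).
By induction, 11 | T(n) for all n ≥ 0.

11 | T(n)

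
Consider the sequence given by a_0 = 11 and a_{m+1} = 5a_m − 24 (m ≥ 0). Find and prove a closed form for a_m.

Claim: a_m = 5^{m+1} + 6.

Base case: a_0 = 11, and 5^{0+1} + 6 = 5 + 6 = 11.
Assume a_r = 5^{r+1} + 6 for some r ≥ 0.
Then a_{r+1} = 5a_r − 24 = 5·(5^{r+1} + 6) − 24 = 5^{r+2} + 30 − 24 = 5^{r+2} + 6.
Hence a_m = 5^{m+1} + 6 for every m ≥ 0, by induction.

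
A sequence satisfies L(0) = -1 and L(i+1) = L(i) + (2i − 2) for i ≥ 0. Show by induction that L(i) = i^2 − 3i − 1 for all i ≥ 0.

Base case: L(0) = -1, and 0^2 − 3·0 − 1 = -1.
Assume L(k) = k^2 − 3k − 1.
Then L(k+1) = L(k) + (2k − 2) = (k^2 − 3k − 1) + (2k − 2) = k^2 − k − 3,
and (k+1)^2 − 3·(k+1) − 1 = k^2 − k − 3.
Hence L(i) = i^2 − 3i − 1 for every i ≥ 0, by induction.

L(i) = i^2 − 3i − 1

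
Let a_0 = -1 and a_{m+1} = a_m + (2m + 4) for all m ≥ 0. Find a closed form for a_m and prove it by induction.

Claim: a_m = m^2 + 3m − 1.

Base case: a_0 = -1, and 0^2 + 3·0 − 1 = -1.
Assume a_j = j^2 + 3j − 1.
Then a_{j+1} = a_j + (2j + 4) = (j^2 + 3j − 1) + (2j + 4) = j^2 + 5j + 3,
and (j+1)^2 + 3·(j+1) − 1 = j^2 + 5j + 3.
By induction, a_m = m^2 + 3m − 1 for all m ≥ 0.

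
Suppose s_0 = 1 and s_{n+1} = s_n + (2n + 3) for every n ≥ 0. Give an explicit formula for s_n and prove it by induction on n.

Claim: s_n = n^2 + 2n + 1.

Base case: s_0 = 1, and 0^2 + 2·0 + 1 = 1.
Assume s_j = j^2 + 2j + 1.
Then s_{j+1} = s_j + (2j + 3) = (j^2 + 2j + 1) + (2j + 3) = j^2 + 4j + 4,
and (j+1)^2 + 2·(j+1) + 1 = j^2 + 4j + 4.
By induction, s_n = n^2 + 2n + 1 for all n ≥ 0.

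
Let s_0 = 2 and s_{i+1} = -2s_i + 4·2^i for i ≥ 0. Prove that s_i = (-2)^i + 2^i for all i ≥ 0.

Base case: s_0 = 2, and (-2)^0 + 2^0 = 1 + 1 = 2.
Assume s_r = (-2)^r + 2^r for some r ≥ 0.
Then s_{r+1} = -2s_r + 4·2^r = -2·((-2)^r + 2^r) + 4·2^r = (-2)^{r+1} − 2·2^r + 4·2^r = (-2)^{r+1} + 2·2^r = (-2)^{r+1} + 2^{r+1}.
This completes the inductive step, so s_i = (-2)^i + 2^i for all i ≥ 0.

s_i = (-2)^i + 2^i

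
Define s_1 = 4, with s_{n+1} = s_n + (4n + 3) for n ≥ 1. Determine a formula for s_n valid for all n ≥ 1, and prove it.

Claim: s_n = 2n^2 + n + 1.

Base case: s_1 = 4, and 2·1^2 + 1 + 1 = 4.
Assume s_j = 2j^2 + j + 1.
Then s_{j+1} = s_j + (4j + 3) = (2j^2 + j + 1) + (4j + 3) = 2j^2 + 5j + 4,
and 2·(j+1)^2 + (j+1) + 1 = 2j^2 + 5j + 4.
This completes the inductive step, so s_n = 2n^2 + n + 1 for all n ≥ 1.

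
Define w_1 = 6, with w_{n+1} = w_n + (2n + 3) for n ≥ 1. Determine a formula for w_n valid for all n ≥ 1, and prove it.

Claim: w_n = n^2 + 2n + 3.

Base case: w_1 = 6, and 1^2 + 2·1 + 3 = 6.
Assume w_r = r^2 + 2r + 3.
Then w_{r+1} = w_r + (2r + 3) = (r^2 + 2r + 3) + (2r + 3) = r^2 + 4r + 6,
and (r+1)^2 + 2·(r+1) + 3 = r^2 + 4r + 6.
By induction, w_n = n^2 + 2n + 3 for all n ≥ 1.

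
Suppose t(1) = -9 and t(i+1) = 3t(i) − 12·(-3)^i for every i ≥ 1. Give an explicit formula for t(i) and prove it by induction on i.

Claim: t(i) = -3^i + 2·(-3)^i.

Base case: t(1) = -9, and -3^1 + 2·(-3)^1 = -3 − 6 = -9.
Assume t(m) = -3^m + 2·(-3)^m for some m ≥ 1.
Then t(m+1) = 3t(m) − 12·(-3)^m = 3·(-3^m + 2·(-3)^m) − 12·(-3)^m = -3^{m+1} + 6·(-3)^m − 12·(-3)^m = -3^{m+1} − 6·(-3)^m = -3^{m+1} + 2·(-3)^{m+1}.
So the formula holds for m+1, and by induction t(i) = -3^i + 2·(-3)^i for all i ≥ 1.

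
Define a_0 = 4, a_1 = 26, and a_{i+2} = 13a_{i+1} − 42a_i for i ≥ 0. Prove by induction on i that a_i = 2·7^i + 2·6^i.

Base cases: a_0 = 4 and 2·7^0 + 2·6^0 = 4; a_1 = 26 and 2·7^1 + 2·6^1 = 26.
Assume a_t = 2·7^t + 2·6^t for all 0 ≤ t ≤ j, where j ≥ 1.
Then a_{j+1} = 13a_j − 42a_{j−1} = 13·(2·7^j + 2·6^j) − 42·(2·7^{j−1} + 2·6^{j−1}) = 2·(13·7 − 42)7^{j−1} + 2·(13·6 − 42)6^{j−1} = 98·7^{j−1} + 72·6^{j−1} = 2·7^{j+1} + 2·6^{j+1}.
Hence a_i = 2·7^i + 2·6^i for every i ≥ 0, by strong induction.

a_i = 2·7^i + 2·6^i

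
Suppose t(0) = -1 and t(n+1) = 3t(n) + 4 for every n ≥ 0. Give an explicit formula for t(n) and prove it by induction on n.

Claim: t(n) = 3^n − 2.

Base case: t(0) = -1, and 3^0 − 2 = 1 − 2 = -1.
Assume t(m) = 3^m − 2 for some m ≥ 0.
Then t(m+1) = 3t(m) + 4 = 3·(3^m − 2) + 4 = 3^{m+1} − 6 + 4 = 3^{m+1} − 2.
This completes the inductive step, so t(n) = 3^n − 2 for all n ≥ 0.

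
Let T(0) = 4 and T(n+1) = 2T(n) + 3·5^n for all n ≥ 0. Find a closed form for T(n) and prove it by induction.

Claim: T(n) = 3·2^n + 5^n.

Base case: T(0) = 4, and 3·2^0 + 5^0 = 3 + 1 = 4.
Assume T(k) = 3·2^k + 5^k for some k ≥ 0.
Then T(k+1) = 2T(k) + 3·5^k = 2·(3·2^k + 5^k) + 3·5^k = 3·2^{k+1} + 2·5^k + 3·5^k = 3·2^{k+1} + 5·5^k = 3·2^{k+1} + 5^{k+1}.
So the formula holds for k+1, and by induction T(n) = 3·2^n + 5^n for all n ≥ 0.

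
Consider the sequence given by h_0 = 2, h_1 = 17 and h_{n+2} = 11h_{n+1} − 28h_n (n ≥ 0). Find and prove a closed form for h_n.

Claim: h_n = 3·7^n − 4^n.

Base cases: h_0 = 2 and 3·7^0 − 4^0 = 2; h_1 = 17 and 3·7^1 − 4^1 = 17.
Assume h_j = 3·7^j − 4^j for all 0 ≤ j ≤ k, where k ≥ 1.
Then h_{k+1} = 11h_k − 28h_{k−1} = 11·(3·7^k − 4^k) − 28·(3·7^{k−1} − 4^{k−1}) = 3·(11·7 − 28)7^{k−1} − (11·4 − 28)4^{k−1} = 147·7^{k−1} − 16·4^{k−1} = 3·7^{k+1} − 4^{k+1}.
Hence h_n = 3·7^n − 4^n for every n ≥ 0, by strong induction.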